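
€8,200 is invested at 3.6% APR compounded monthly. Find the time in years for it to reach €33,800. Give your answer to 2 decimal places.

39.40 years

Periodic rate i = 0.036/12 = 0.003.
(1+i)^n = 33800/8200 = 4.12195, so n = ln 4.12195 / ln 1.003 = 472.8167 months
= 472.8167/12 years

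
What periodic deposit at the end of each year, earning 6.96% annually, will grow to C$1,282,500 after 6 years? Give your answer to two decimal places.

C$179,468.95

FV-annuity factor = 7.146083; PMT = 1.2825e+06 / 7.146083 = 179,468.9500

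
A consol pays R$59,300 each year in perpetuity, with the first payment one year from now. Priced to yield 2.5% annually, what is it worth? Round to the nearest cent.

R$2,372,000.00

PV = PMT / i = 59300 / 0.025 = 2,372,000.0000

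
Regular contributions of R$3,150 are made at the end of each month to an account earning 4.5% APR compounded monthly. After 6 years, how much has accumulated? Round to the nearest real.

With 12 periods per year: i = 0.00375, n = 72.
FV = 3150 × [(1+0.00375)^72 − 1] / 0.00375 = 3150 × 82.480827 = 259,814.6053

R$259,815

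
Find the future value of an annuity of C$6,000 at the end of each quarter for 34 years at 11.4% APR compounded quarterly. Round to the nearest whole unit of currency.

C$9,407,604

Periodic rate i = 0.114/4 = 0.0285; n = 34 × 4 = 136 periods.
FV = 6000 × [(1+0.0285)^136 − 1] / 0.0285 = 6000 × 1567.933976 = 9,407,603.8568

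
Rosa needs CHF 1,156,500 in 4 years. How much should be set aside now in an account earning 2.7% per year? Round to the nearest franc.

CHF 1,039,594

PV = FV·(1+i)^(−n) = 1,156,500 × 0.898914 = 1,039,594.2356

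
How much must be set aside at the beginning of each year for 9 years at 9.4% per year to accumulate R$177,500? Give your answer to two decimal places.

PMT = 177500 / ( [(1+0.094)^9 − 1] / 0.094 × (1+i) ) = 177500 / 14.486044 = 12,253.1724

R$12,253.17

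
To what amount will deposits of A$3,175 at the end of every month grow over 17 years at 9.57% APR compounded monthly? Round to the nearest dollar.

A$1,614,512

With 12 periods per year: i = 0.007975, n = 204.
FV = 3175 × [(1+0.007975)^204 − 1] / 0.007975 = 3175 × 508.507795 = 1,614,512.2485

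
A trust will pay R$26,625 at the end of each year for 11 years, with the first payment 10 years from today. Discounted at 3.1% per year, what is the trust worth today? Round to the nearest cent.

PV at t=9 (ordinary 11-year annuity): 26625 × a(11|0.031) = 26625 × 9.201585 = 244,992.2116
PV₀ = 244,992.2116 / (1+0.031)^9 = 244,992.2116 / 1.316218 = 186,133.3915

R$186,133.39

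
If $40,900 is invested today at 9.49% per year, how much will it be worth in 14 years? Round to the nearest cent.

40,900 × (1+0.0949)^14 = 40,900 × 3.558299 = 145,534.4097

$145,534.41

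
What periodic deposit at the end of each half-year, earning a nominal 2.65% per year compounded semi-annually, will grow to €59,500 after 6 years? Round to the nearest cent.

€4,607.30

With 2 periods per year: i = 0.01325, n = 12.
FV-annuity factor = 12.914300; PMT = 59500 / 12.914300 = 4,607.2958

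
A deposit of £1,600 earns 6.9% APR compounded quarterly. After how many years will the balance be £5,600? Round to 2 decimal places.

18.31 years

Periodic rate i = 0.069/4 = 0.01725.
n = ln(5600/1600) / ln(1+0.01725) = ln(3.50000) / 0.017103 = 73.2485 quarters
= 73.2485/4 years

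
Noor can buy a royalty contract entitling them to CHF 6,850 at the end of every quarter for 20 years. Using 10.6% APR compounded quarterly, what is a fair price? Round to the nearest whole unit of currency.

With 4 periods per year: i = 0.0265, n = 80.
Annuity factor a(80|0.0265) = 33.079583; PV = 6850 × 33.079583 = 226,595.1405

CHF 226,595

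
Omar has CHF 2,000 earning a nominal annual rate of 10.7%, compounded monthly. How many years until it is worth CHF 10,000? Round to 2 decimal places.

Periodic rate i = 0.107/12 = 0.00891667.
n = ln(10000/2000) / ln(1+0.00891667) = ln(5.00000) / 0.008877 = 181.3012 months
= 181.3012/12 years

15.11 years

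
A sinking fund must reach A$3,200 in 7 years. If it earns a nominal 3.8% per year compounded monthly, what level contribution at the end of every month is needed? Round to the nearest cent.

A$33.31

With 12 periods per year: i = 0.00316667, n = 84.
PMT = 3200 / ( [(1+0.00316667)^84 − 1] / 0.00316667 ) = 3200 / 96.058996 = 33.3129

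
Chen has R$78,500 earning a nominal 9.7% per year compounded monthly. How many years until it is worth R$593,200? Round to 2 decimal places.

Periodic rate i = 0.097/12 = 0.00808333.
n = ln(593200/78500) / ln(1+0.00808333) = ln(7.55669) / 0.008051 = 251.2078 months
= 251.2078/12 years

20.93 years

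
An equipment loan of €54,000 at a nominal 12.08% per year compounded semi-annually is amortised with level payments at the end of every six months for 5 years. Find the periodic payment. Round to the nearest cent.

€7,350.78

Periodic rate i = 0.1208/2 = 0.0604; n = 5 × 2 = 10 periods.
PMT = 54000 / ( [1 − (1+0.0604)^(−10)] / 0.0604 ) = 54000 / 7.346159 = 7,350.7801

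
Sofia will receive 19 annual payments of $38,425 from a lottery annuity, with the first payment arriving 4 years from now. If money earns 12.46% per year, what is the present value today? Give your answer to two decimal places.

PV at t=3 (ordinary 19-year annuity): 38425 × a(19|0.1246) = 38425 × 7.163660 = 275,263.6346
PV₀ = 275,263.6346 / (1+0.1246)^3 = 275,263.6346 / 1.422310 = 193,532.8101

$193,532.81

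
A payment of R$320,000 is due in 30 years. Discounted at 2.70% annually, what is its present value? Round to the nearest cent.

PV = FV·(1+i)^(−n) = 320,000 × 0.449663 = 143,892.0071

R$143,892.01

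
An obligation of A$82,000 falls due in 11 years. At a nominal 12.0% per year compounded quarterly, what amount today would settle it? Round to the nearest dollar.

With 4 periods per year: i = 0.03, n = 44.
PV = FV·(1+i)^(−n) = 82,000 × 0.272372 = 22,334.4862

A$22,334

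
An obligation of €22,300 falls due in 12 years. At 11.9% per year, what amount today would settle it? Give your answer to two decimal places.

Discount factor = (1+0.119)^(−12) = 0.259441; PV = 22,300 × 0.259441 = 5,785.5390

€5,785.54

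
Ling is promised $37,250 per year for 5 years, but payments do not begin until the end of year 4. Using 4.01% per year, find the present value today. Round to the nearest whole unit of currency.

PV at t=3 (ordinary 5-year annuity): 37250 × a(5|0.0401) = 37250 × 4.450572 = 165,783.8064
PV₀ = 165,783.8064 / (1+0.0401)^3 = 165,783.8064 / 1.125189 = 147,338.6946

$147,339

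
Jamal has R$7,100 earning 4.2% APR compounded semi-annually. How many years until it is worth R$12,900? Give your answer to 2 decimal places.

14.37 years

Periodic rate i = 0.042/2 = 0.021.
(1+i)^n = 12900/7100 = 1.81690, so n = ln 1.81690 / ln 1.021 = 28.7324 half-years
= 28.7324/2 years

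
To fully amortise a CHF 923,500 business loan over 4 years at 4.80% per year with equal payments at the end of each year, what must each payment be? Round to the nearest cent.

CHF 259,229.05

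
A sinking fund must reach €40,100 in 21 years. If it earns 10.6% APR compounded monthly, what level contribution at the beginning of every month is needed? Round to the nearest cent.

€42.96

With 12 periods per year: i = 0.00883333, n = 252.
FV-annuity factor × (1+i) = 933.378086; PMT = 40100 / 933.378086 = 42.9622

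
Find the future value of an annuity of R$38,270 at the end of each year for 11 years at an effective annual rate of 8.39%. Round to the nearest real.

Accumulation factor s(11|0.0839) = 16.995797; FV = 38270 × 16.995797 = 650,429.1631

R$650,429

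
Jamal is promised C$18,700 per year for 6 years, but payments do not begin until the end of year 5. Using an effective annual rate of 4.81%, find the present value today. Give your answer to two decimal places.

C$79,135.13

Value one period before first payment (t=4): 18700 × [1 − (1+0.0481)^(−6)] / 0.0481 = 18700 × 5.106679 = 95,494.9037
PV₀ = 95,494.9037 / (1+0.0481)^4 = 95,494.9037 / 1.206732 = 79,135.1284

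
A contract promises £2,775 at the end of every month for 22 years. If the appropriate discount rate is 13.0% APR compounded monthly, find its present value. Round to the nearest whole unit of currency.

£241,257

With 12 periods per year: i = 0.0108333, n = 264.
PV = 2775 × [1 − (1+0.0108333)^(−264)] / 0.0108333 = 2775 × 86.939409 = 241,256.8602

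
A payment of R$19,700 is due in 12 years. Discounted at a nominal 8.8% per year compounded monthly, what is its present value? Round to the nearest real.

R$6,879

Periodic rate i = 0.088/12 = 0.00733333; n = 12 × 12 = 144 periods.
PV = 19,700 / (1 + 0.00733333)^144 = 19,700 / 2.863793 = 6,878.9898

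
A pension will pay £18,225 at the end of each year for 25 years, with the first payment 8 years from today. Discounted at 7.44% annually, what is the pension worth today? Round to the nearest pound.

Value one period before first payment (t=7): 18225 × [1 − (1+0.0744)^(−25)] / 0.0744 = 18225 × 11.205863 = 204,226.8451
Discount back 7 years: 204,226.8451 × (1+0.0744)^(−7) = 204,226.8451 × 0.605115 = 123,580.7512

£123,581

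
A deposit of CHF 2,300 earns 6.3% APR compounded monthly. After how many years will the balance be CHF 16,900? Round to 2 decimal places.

31.74 years

Periodic rate i = 0.063/12 = 0.00525.
n = ln(16900/2300) / ln(1+0.00525) = ln(7.34783) / 0.005236 = 380.8829 months
= 380.8829/12 years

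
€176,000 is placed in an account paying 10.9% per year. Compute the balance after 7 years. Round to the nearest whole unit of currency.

176,000 × (1+0.109)^7 = 176,000 × 2.063103 = 363,106.0548

€363,106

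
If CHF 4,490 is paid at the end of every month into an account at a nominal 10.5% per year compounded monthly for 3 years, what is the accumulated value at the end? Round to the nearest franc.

With 12 periods per year: i = 0.00875, n = 36.
Accumulation factor s(36|0.00875) = 42.100932; FV = 4490 × 42.100932 = 189,033.1830

CHF 189,033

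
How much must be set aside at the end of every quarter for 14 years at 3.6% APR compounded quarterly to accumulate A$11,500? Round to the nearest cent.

i = 0.036/4 = 0.009 per quarter; n = 14·4 = 56.
PMT = 11500 / ( [(1+0.009)^56 − 1] / 0.009 ) = 11500 / 72.400184 = 158.8394

A$158.84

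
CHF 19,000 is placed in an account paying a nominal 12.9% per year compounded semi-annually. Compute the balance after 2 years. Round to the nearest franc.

CHF 24,397

Periodic rate i = 0.129/2 = 0.0645; n = 2 × 2 = 4 periods.
FV = 19,000 × (1 + 0.0645)^4 = 24,396.9909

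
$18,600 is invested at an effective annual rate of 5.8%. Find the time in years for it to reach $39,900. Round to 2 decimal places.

13.54 years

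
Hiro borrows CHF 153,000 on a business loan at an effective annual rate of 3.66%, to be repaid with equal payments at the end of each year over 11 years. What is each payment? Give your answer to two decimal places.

CHF 17,146.04

PMT = 153000 / ( [1 − (1+0.0366)^(−11)] / 0.0366 ) = 153000 / 8.923343 = 17,146.0402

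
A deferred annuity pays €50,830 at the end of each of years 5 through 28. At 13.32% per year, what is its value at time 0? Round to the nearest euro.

€219,905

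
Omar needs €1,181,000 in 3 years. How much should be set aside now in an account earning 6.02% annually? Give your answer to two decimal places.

€991,029.31

PV = 1,181,000 / (1 + 0.0602)^3 = 1,181,000 / 1.191690 = 991,029.3074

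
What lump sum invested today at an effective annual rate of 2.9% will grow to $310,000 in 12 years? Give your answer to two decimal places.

$219,976.96

Discount factor = (1+0.029)^(−12) = 0.709603; PV = 310,000 × 0.709603 = 219,976.9604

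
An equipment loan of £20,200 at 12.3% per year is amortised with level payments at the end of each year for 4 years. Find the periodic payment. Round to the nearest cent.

£6,692.60

PMT = 20200 / ( [1 − (1+0.123)^(−4)] / 0.123 ) = 20200 / 3.018258 = 6,692.6029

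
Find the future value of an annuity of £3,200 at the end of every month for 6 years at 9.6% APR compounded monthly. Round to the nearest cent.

Periodic rate i = 0.096/12 = 0.008; n = 6 × 12 = 72 periods.
FV = 3200 × [(1+0.008)^72 − 1] / 0.008 = 3200 × 96.854542 = 309,934.5352

£309,934.54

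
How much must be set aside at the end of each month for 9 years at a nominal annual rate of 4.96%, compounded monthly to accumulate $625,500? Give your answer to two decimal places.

$4,606.59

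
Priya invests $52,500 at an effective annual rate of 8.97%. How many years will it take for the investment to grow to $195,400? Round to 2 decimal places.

15.30 years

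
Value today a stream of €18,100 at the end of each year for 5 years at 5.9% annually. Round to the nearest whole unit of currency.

PV = 18100 × [1 − (1+0.059)^(−5)] / 0.059 = 18100 × 4.223848 = 76,451.6471

€76,452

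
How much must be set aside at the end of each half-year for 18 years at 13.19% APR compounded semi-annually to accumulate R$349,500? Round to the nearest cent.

R$2,570.74

i = 0.1319/2 = 0.06595 per half-year; n = 18·2 = 36.
FV-annuity factor = 135.953266; PMT = 349500 / 135.953266 = 2,570.7363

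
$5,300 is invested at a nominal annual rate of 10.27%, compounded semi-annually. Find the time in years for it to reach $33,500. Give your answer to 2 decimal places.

18.41 years

Periodic rate i = 0.1027/2 = 0.05135.
(1+i)^n = 33500/5300 = 6.32075, so n = ln 6.32075 / ln 1.05135 = 36.8215 half-years
= 36.8215/2 years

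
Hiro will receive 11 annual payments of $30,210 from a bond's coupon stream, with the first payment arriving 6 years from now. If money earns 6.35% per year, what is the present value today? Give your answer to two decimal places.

PV at t=5 (ordinary 11-year annuity): 30210 × a(11|0.0635) = 30210 × 7.747592 = 234,054.7583
PV₀ = 234,054.7583 / (1+0.0635)^5 = 234,054.7583 / 1.360465 = 172,040.2256

$172,040.23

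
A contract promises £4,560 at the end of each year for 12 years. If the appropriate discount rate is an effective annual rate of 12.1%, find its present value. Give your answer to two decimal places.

£28,115.95

PV = 4560 × [1 − (1+0.121)^(−12)] / 0.121 = 4560 × 6.165778 = 28,115.9464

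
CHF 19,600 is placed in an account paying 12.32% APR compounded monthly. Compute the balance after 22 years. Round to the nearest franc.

CHF 290,647

With 12 periods per year: i = 0.0102667, n = 264.
19,600 × (1+0.0102667)^264 = 19,600 × 14.828947 = 290,647.3515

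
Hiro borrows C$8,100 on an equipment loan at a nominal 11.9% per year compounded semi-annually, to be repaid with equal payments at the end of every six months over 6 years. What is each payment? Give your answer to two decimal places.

C$963.50

Periodic rate i = 0.119/2 = 0.0595; n = 6 × 2 = 12 periods.
PMT = 8100 / ( [1 − (1+0.0595)^(−12)] / 0.0595 ) = 8100 / 8.406873 = 963.4973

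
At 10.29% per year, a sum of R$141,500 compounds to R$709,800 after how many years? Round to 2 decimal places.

16.47 years

(1+i)^n = 709800/141500 = 5.01625, so n = ln 5.01625 / ln 1.1029 = 16.4655 years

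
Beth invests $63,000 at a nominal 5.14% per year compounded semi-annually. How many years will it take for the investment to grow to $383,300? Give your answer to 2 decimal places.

Periodic rate i = 0.0514/2 = 0.0257.
n = ln(383300/63000) / ln(1+0.0257) = ln(6.08413) / 0.025375 = 71.1591 half-years
= 71.1591/2 years

35.58 years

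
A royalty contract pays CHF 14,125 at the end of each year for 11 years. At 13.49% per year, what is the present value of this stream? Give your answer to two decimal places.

PV = 14125 × [1 − (1+0.1349)^(−11)] / 0.1349 = 14125 × 5.570199 = 78,679.0615

CHF 78,679.06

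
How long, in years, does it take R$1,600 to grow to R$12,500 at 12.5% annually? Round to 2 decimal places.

17.45 years

(1+i)^n = 12500/1600 = 7.81250, so n = ln 7.81250 / ln 1.125 = 17.4535 years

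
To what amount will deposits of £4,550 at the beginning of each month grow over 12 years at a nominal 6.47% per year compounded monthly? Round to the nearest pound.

£991,921

Periodic rate i = 0.0647/12 = 0.00539167; n = 12 × 12 = 144 periods.
FV = 4550 × [(1+0.00539167)^144 − 1] / 0.00539167 × (1+i) = 4550 × 218.004576 = 991,920.8209
(annuity-due: payments at period start, so ×(1+i).)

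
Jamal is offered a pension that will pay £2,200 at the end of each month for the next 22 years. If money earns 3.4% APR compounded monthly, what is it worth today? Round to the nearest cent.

£408,568.65

Periodic rate i = 0.034/12 = 0.00283333; n = 22 × 12 = 264 periods.
Annuity factor a(264|0.00283333) = 185.713022; PV = 2200 × 185.713022 = 408,568.6488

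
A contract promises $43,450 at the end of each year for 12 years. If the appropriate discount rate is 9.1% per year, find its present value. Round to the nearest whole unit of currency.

$309,572

Annuity factor a(12|0.091) = 7.124793; PV = 43450 × 7.124793 = 309,572.2625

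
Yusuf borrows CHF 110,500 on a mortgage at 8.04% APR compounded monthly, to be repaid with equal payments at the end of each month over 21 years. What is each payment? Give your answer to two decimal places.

i = 0.0804/12 = 0.0067 per month; n = 21·12 = 252.
Annuity-PV factor = 121.513639; PMT = 110500 / 121.513639 = 909.3629

CHF 909.36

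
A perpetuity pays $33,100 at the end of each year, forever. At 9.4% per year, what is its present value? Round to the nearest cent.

$352,127.66

PV = PMT / i = 33100 / 0.094 = 352,127.6596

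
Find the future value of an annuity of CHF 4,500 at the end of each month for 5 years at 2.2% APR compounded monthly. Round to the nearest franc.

CHF 285,134

i = 0.022/12 = 0.00183333 per month; n = 5·12 = 60.
FV = PMT · [(1+i)^n − 1] / i = 4500 · 63.363085 = 285,133.8816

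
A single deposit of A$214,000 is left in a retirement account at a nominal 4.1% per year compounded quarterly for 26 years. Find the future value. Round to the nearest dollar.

With 4 periods per year: i = 0.01025, n = 104.
214,000 × (1+0.01025)^104 = 214,000 × 2.888028 = 618,037.9186

A$618,038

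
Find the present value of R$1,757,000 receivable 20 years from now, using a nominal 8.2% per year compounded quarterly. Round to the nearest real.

R$346,522

With 4 periods per year: i = 0.0205, n = 80.
PV = 1,757,000 / (1 + 0.0205)^80 = 1,757,000 / 5.070383 = 346,522.1795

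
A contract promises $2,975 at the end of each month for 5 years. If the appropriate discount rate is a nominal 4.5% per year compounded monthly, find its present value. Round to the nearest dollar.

Periodic rate i = 0.045/12 = 0.00375; n = 5 × 12 = 60 periods.
PV = 2975 × [1 − (1+0.00375)^(−60)] / 0.00375 = 2975 × 53.639380 = 159,577.1565

$159,577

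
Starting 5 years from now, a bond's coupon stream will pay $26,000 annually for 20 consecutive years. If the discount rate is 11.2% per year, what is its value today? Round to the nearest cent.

PV at t=4 (ordinary 20-year annuity): 26000 × a(20|0.112) = 26000 × 7.860289 = 204,367.5046
Discount back 4 years: 204,367.5046 × (1+0.112)^(−4) = 204,367.5046 × 0.654005 = 133,657.3029

$133,657.30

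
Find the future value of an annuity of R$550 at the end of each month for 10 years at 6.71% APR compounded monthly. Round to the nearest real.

i = 0.0671/12 = 0.00559167 per month; n = 10·12 = 120.
Accumulation factor s(120|0.00559167) = 170.349880; FV = 550 × 170.349880 = 93,692.4342

R$93,692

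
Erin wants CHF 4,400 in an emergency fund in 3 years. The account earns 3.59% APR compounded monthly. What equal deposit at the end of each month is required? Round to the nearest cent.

CHF 115.94

With 12 periods per year: i = 0.00299167, n = 36.
FV-annuity factor = 37.950261; PMT = 4400 / 37.950261 = 115.9412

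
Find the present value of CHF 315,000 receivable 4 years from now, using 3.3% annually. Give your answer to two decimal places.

PV = FV·(1+i)^(−n) = 315,000 × 0.878211 = 276,636.3640

CHF 276,636.36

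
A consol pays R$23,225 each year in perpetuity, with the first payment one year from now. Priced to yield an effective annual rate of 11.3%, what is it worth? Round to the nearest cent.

PV = C/r = 23225/0.113 = 205,530.9735

R$205,530.97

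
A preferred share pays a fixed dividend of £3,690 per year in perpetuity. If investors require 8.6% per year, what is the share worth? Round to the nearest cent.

PV = PMT / i = 3690 / 0.086 = 42,906.9767

£42,906.98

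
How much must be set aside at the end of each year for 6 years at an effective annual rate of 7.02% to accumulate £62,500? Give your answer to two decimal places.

£8,732.83

FV-annuity factor = 7.156897; PMT = 62500 / 7.156897 = 8,732.8344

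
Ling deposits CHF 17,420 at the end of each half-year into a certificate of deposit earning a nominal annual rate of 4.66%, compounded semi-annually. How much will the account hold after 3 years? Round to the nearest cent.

i = 0.0466/2 = 0.0233 per half-year; n = 3·2 = 6.
FV = PMT · [(1+i)^n − 1] / i = 17420 · 6.360549 = 110,800.7691

CHF 110,800.77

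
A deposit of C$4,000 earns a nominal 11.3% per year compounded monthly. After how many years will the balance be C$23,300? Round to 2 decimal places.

15.67 years

Periodic rate i = 0.113/12 = 0.00941667.
(1+i)^n = 23300/4000 = 5.82500, so n = ln 5.82500 / ln 1.00942 = 188.0116 months
= 188.0116/12 years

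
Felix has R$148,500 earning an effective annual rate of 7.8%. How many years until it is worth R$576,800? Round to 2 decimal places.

18.07 years

n = ln(576800/148500) / ln(1+0.078) = ln(3.88418) / 0.075107 = 18.0663 years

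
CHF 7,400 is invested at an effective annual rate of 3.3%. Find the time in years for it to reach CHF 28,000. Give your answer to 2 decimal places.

(1+i)^n = 28000/7400 = 3.78378, so n = ln 3.78378 / ln 1.033 = 40.9867 years

40.99 years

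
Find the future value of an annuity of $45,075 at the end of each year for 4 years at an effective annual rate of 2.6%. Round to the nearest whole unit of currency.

$187,454

Accumulation factor s(4|0.026) = 4.158722; FV = 45075 × 4.158722 = 187,454.3750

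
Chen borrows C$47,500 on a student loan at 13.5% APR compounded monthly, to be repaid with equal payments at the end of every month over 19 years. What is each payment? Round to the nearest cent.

C$579.60

i = 0.135/12 = 0.01125 per month; n = 19·12 = 228.
PMT = 47500 / ( [1 − (1+0.01125)^(−228)] / 0.01125 ) = 47500 / 81.953009 = 579.6004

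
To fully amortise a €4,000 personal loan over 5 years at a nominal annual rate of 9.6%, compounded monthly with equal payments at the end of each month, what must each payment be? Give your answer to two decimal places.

With 12 periods per year: i = 0.008, n = 60.
Annuity-PV factor = 47.504214; PMT = 4000 / 47.504214 = 84.2031

€84.20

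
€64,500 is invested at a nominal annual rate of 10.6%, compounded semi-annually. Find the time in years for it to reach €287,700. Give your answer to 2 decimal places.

Periodic rate i = 0.106/2 = 0.053.
(1+i)^n = 287700/64500 = 4.46047, so n = ln 4.46047 / ln 1.053 = 28.9535 half-years
= 28.9535/2 years

14.48 years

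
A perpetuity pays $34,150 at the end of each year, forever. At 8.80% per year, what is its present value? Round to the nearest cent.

PV = C/r = 34150/0.088 = 388,068.1818

$388,068.18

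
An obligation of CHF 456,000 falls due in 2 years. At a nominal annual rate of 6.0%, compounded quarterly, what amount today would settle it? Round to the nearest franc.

CHF 404,796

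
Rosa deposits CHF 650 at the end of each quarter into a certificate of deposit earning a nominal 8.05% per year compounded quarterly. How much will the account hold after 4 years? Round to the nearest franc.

Periodic rate i = 0.0805/4 = 0.020125; n = 4 × 4 = 16 periods.
Accumulation factor s(16|0.020125) = 18.657387; FV = 650 × 18.657387 = 12,127.3017

CHF 12,127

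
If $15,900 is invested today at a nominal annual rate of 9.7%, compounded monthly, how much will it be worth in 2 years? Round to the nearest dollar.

$19,289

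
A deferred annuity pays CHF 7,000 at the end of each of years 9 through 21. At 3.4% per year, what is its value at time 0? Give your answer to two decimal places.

Value one period before first payment (t=8): 7000 × [1 − (1+0.034)^(−13)] / 0.034 = 7000 × 10.367944 = 72,575.6095
PV₀ = 72,575.6095 / (1+0.034)^8 = 72,575.6095 / 1.306665 = 55,542.6225

CHF 55,542.62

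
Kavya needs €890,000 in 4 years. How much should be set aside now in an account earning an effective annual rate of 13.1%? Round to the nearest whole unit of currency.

Discount factor = (1+0.131)^(−4) = 0.611152; PV = 890,000 × 0.611152 = 543,925.7095

€543,926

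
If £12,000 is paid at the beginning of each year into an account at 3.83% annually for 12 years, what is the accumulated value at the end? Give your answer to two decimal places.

FV = PMT · [(1+i)^n − 1] / i × (1+i) = 12000 · 15.450017 = 185,400.2029
(Beginning-of-period payments → annuity-due factor ×(1+i).)

£185,400.20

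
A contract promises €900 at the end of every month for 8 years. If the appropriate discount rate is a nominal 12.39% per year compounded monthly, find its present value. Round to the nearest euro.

€54,652

Periodic rate i = 0.1239/12 = 0.010325; n = 8 × 12 = 96 periods.
PV = PMT · [1 − (1+i)^(−n)] / i = 900 · 60.724262 = 54,651.8354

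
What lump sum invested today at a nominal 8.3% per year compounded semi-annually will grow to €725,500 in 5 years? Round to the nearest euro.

€483,108

i = 0.083/2 = 0.0415 per half-year; n = 5·2 = 10.
PV = FV·(1+i)^(−n) = 725,500 × 0.665897 = 483,108.4947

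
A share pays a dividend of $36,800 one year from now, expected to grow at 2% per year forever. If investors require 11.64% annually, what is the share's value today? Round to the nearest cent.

$381,742.74

PV = PMT / (i − g) = 36800 / (0.1164 − 0.02) = 36800 / 0.096400 = 381,742.7386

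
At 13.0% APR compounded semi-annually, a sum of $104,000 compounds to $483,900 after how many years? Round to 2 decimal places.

Periodic rate i = 0.13/2 = 0.065.
n = ln(483900/104000) / ln(1+0.065) = ln(4.65288) / 0.062975 = 24.4143 half-years
= 24.4143/2 years

12.21 years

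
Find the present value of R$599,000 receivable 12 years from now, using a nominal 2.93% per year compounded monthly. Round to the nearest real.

i = 0.0293/12 = 0.00244167 per month; n = 12·12 = 144.
PV = 599,000 / (1 + 0.00244167)^144 = 599,000 / 1.420731 = 421,613.9756

R$421,614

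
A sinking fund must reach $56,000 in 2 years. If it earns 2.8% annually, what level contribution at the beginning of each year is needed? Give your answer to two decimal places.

$26,861.30

FV-annuity factor × (1+i) = 2.084784; PMT = 56000 / 2.084784 = 26,861.2959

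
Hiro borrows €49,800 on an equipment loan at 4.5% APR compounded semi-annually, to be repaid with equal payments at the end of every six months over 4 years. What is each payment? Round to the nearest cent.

i = 0.045/2 = 0.0225 per half-year; n = 4·2 = 8.
PMT = 49800 / ( [1 − (1+0.0225)^(−8)] / 0.0225 ) = 49800 / 7.247185 = 6,871.6340

€6,871.63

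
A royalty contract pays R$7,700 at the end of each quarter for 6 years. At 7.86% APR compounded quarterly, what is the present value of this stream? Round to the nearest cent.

R$146,216.31

With 4 periods per year: i = 0.01965, n = 24.
PV = 7700 × [1 − (1+0.01965)^(−24)] / 0.01965 = 7700 × 18.989131 = 146,216.3095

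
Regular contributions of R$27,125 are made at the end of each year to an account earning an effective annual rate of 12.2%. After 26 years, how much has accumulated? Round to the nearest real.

R$4,211,955

Accumulation factor s(26|0.122) = 155.279447; FV = 27125 × 155.279447 = 4,211,954.9942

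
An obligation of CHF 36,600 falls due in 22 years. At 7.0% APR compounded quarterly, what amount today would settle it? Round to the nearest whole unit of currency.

CHF 7,952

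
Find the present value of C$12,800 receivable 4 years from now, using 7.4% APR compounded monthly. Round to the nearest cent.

C$9,529.14

With 12 periods per year: i = 0.00616667, n = 48.
PV = 12,800 / (1 + 0.00616667)^48 = 12,800 / 1.343249 = 9,529.1365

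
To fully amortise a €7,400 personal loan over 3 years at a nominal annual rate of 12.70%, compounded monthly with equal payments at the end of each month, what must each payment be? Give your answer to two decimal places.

With 12 periods per year: i = 0.0105833, n = 36.
Annuity-PV factor = 29.806584; PMT = 7400 / 29.806584 = 248.2673

€248.27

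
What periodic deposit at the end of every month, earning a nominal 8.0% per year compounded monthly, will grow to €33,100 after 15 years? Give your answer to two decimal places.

i = 0.08/12 = 0.00666667 per month; n = 15·12 = 180.
PMT = 33100 / ( [(1+0.00666667)^180 − 1] / 0.00666667 ) = 33100 / 346.038222 = 95.6542

€95.65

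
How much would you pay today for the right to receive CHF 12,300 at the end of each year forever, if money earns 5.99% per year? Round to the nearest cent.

PV = C/r = 12300/0.0599 = 205,342.2371

CHF 205,342.24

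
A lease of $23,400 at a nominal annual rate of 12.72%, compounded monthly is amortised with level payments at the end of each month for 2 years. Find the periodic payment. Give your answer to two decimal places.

i = 0.1272/12 = 0.0106 per month; n = 2·12 = 24.
Annuity-PV factor = 21.092414; PMT = 23400 / 21.092414 = 1,109.4036

$1,109.40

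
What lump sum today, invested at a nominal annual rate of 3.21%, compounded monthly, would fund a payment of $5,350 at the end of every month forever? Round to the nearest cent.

Periodic rate i = 0.0321/12 = 0.002675.
PV = PMT / i = 5350 / 0.002675 = 2,000,000.0000

$2,000,000.00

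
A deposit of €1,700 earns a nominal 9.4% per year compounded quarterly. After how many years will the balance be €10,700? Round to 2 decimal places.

Periodic rate i = 0.094/4 = 0.0235.
n = ln(10700/1700) / ln(1+0.0235) = ln(6.29412) / 0.023228 = 79.1978 quarters
= 79.1978/4 years

19.80 years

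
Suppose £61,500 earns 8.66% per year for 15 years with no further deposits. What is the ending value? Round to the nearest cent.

FV = PV·(1+i)^n = 61,500 × 3.475726 = 213,757.1381

£213,757.14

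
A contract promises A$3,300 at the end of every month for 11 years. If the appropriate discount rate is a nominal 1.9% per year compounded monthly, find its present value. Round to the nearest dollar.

A$392,812

Periodic rate i = 0.019/12 = 0.00158333; n = 11 × 12 = 132 periods.
Annuity factor a(132|0.00158333) = 119.034090; PV = 3300 × 119.034090 = 392,812.4974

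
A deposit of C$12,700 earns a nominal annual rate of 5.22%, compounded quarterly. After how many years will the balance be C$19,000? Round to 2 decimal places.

7.77 years

Periodic rate i = 0.0522/4 = 0.01305.
(1+i)^n = 19000/12700 = 1.49606, so n = ln 1.49606 / ln 1.01305 = 31.0697 quarters
= 31.0697/4 years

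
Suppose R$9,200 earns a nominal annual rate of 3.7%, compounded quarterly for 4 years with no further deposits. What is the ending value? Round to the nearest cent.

i = 0.037/4 = 0.00925 per quarter; n = 4·4 = 16.
FV = 9,200 × (1 + 0.00925)^16 = 10,660.2639

R$10,660.26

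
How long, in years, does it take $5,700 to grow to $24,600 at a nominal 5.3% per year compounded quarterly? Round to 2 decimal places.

Periodic rate i = 0.053/4 = 0.01325.
(1+i)^n = 24600/5700 = 4.31579, so n = ln 4.31579 / ln 1.01325 = 111.0903 quarters
= 111.0903/4 years

27.77 years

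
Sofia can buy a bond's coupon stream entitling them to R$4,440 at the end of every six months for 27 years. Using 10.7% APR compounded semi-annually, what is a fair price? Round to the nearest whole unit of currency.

R$78,016

Periodic rate i = 0.107/2 = 0.0535; n = 27 × 2 = 54 periods.
Annuity factor a(54|0.0535) = 17.571168; PV = 4440 × 17.571168 = 78,015.9870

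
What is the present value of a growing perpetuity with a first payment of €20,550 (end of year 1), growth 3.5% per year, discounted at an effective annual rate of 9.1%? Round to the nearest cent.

PV = D₁/(r − g) = 20550/(0.091 − 0.035) = 366,964.2857

€366,964.29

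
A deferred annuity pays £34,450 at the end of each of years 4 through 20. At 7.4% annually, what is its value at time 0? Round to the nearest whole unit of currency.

£264,136

PV at t=3 (ordinary 17-year annuity): 34450 × a(17|0.074) = 34450 × 9.498422 = 327,220.6224
PV₀ = 327,220.6224 / (1+0.074)^3 = 327,220.6224 / 1.238833 = 264,136.1372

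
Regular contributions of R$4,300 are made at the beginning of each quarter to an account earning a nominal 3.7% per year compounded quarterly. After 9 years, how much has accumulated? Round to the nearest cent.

i = 0.037/4 = 0.00925 per quarter; n = 9·4 = 36.
FV = 4300 × [(1+0.00925)^36 − 1] / 0.00925 × (1+i) = 4300 × 42.880947 = 184,388.0740
(Beginning-of-period payments → annuity-due factor ×(1+i).)

R$184,388.07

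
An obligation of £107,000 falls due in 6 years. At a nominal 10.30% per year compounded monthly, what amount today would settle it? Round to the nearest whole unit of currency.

£57,828

With 12 periods per year: i = 0.00858333, n = 72.
Discount factor = (1+0.00858333)^(−72) = 0.540445; PV = 107,000 × 0.540445 = 57,827.5904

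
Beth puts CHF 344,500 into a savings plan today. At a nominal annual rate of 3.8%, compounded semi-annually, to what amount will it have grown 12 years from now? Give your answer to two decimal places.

CHF 541,214.77

Periodic rate i = 0.038/2 = 0.019; n = 12 × 2 = 24 periods.
FV = PV·(1+i)^n = 344,500 × 1.571015 = 541,214.7728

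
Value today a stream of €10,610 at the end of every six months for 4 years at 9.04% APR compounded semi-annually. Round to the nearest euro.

€69,925

With 2 periods per year: i = 0.0452, n = 8.
PV = 10610 × [1 − (1+0.0452)^(−8)] / 0.0452 = 10610 × 6.590500 = 69,925.2035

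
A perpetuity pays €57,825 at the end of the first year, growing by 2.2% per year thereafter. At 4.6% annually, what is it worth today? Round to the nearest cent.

€2,409,375.00

PV = D₁/(r − g) = 57825/(0.046 − 0.022) = 2,409,375.0000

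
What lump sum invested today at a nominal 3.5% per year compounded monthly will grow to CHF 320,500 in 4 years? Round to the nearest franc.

CHF 278,686

With 12 periods per year: i = 0.00291667, n = 48.
Discount factor = (1+0.00291667)^(−48) = 0.869535; PV = 320,500 × 0.869535 = 278,686.0967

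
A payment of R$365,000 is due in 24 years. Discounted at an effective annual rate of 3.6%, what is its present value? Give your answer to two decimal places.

R$156,191.98

Discount factor = (1+0.036)^(−24) = 0.427923; PV = 365,000 × 0.427923 = 156,191.9815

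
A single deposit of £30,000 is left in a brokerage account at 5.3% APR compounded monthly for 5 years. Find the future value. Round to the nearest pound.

£39,080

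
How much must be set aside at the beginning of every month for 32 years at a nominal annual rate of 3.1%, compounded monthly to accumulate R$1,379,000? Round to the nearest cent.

R$2,098.56

i = 0.031/12 = 0.00258333 per month; n = 32·12 = 384.
FV-annuity factor × (1+i) = 657.115833; PMT = 1.379e+06 / 657.115833 = 2,098.5646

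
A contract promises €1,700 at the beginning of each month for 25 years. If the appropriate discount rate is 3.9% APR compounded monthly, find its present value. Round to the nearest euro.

€326,522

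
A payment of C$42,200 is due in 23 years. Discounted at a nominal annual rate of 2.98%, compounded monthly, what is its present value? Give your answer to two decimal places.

C$21,282.17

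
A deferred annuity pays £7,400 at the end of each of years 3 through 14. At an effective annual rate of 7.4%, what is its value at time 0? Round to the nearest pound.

£49,887

PV at t=2 (ordinary 12-year annuity): 7400 × a(12|0.074) = 7400 × 7.776090 = 57,543.0665
Discount back 2 years: 57,543.0665 × (1+0.074)^(−2) = 57,543.0665 × 0.866945 = 49,886.6613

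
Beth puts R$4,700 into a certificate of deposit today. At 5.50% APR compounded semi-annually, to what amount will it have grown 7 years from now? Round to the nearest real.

R$6,871

Periodic rate i = 0.055/2 = 0.0275; n = 7 × 2 = 14 periods.
FV = 4,700 × (1 + 0.0275)^14 = 6,871.3724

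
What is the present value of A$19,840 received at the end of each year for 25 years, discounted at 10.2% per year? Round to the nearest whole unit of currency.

A$177,354

PV = PMT · [1 − (1+i)^(−n)] / i = 19840 · 8.939233 = 177,354.3729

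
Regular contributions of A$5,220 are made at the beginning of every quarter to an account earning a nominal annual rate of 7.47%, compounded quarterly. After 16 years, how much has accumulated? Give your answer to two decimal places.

i = 0.0747/4 = 0.018675 per quarter; n = 16·4 = 64.
FV = PMT · [(1+i)^n − 1] / i × (1+i) = 5220 · 123.713546 = 645,784.7102
(Beginning-of-period payments → annuity-due factor ×(1+i).)

A$645,784.71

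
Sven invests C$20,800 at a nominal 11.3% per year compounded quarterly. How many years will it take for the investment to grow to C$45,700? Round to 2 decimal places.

Periodic rate i = 0.113/4 = 0.02825.
n = ln(45700/20800) / ln(1+0.02825) = ln(2.19712) / 0.027858 = 28.2553 quarters
= 28.2553/4 years

7.06 years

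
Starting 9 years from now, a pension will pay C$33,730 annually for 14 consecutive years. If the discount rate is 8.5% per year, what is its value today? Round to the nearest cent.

C$140,674.76

PV at t=8 (ordinary 14-year annuity): 33730 × a(14|0.085) = 33730 × 8.010097 = 270,180.5612
Discount back 8 years: 270,180.5612 × (1+0.085)^(−8) = 270,180.5612 × 0.520669 = 140,674.7636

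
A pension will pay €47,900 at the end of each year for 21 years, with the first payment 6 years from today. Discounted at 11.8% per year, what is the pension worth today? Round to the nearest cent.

€210,070.47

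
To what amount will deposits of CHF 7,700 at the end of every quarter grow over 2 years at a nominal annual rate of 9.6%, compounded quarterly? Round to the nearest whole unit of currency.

CHF 67,030

With 4 periods per year: i = 0.024, n = 8.
FV = PMT · [(1+i)^n − 1] / i = 7700 · 8.705242 = 67,030.3671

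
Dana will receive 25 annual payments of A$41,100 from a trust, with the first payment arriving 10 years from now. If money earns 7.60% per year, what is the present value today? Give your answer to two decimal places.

A$234,902.59

PV at t=9 (ordinary 25-year annuity): 41100 × a(25|0.076) = 41100 × 11.049851 = 454,148.8747
PV₀ = 454,148.8747 / (1+0.076)^9 = 454,148.8747 / 1.933350 = 234,902.5874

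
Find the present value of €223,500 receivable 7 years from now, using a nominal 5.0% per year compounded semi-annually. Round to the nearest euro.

With 2 periods per year: i = 0.025, n = 14.
PV = FV·(1+i)^(−n) = 223,500 × 0.707727 = 158,177.0283

€158,177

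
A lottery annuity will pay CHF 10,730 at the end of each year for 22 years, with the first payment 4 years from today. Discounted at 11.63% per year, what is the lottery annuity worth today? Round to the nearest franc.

CHF 60,430

Value one period before first payment (t=3): 10730 × [1 − (1+0.1163)^(−22)] / 0.1163 = 10730 × 7.834194 = 84,060.9056
PV₀ = 84,060.9056 / (1+0.1163)^3 = 84,060.9056 / 1.391050 = 60,429.8185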